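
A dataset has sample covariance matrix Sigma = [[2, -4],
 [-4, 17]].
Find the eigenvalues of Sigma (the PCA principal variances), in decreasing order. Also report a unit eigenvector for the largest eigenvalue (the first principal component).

Step 1 — characteristic polynomial of 2×2 Sigma:
  det(Sigma - λI) = λ² - trace · λ + det = 0.
  trace = 2 + 17 = 19, det = 2·17 - (-4)² = 18.
Step 2 — discriminant:
  Δ = trace² - 4·det = 361 - 72 = 289.
Step 3 — eigenvalues:
  λ = (trace ± √Δ)/2 = (19 ± 17)/2,
  λ_1 = 18,  λ_2 = 1.

Step 4 — unit eigenvector for λ_1: solve (Sigma - λ_1 I)v = 0. First row:
  (2 - 18)·v_x + (-4)·v_y = 0, i.e. (-16)·v_x + (-4)·v_y = 0,
  so v ∝ (b, λ_1 - a) = (-4, 16); multiply by -1 so the first entry is positive: u = (4, -16).
  ||u|| = √((4)² + (-16)²) = √(272) ≈ 16.4924,
  v_1 = u/||u|| ≈ (0.2425, -0.9701) (||v_1|| = 1).

λ_1 = 18,  λ_2 = 1;  v_1 ≈ (0.2425, -0.9701)


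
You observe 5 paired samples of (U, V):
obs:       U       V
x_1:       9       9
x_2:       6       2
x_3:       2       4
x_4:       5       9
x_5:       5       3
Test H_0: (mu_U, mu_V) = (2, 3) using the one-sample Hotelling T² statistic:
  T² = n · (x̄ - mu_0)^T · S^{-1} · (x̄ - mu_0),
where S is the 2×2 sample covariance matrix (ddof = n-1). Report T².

Step 1 — sample mean vector:
  mean(U) = (9 + 6 + 2 + 5 + 5) / 5 = 27/5 = 5.4
  mean(V) = (9 + 2 + 4 + 9 + 3) / 5 = 27/5 = 5.4
  x̄ = (5.4, 5.4),  deviation x̄ - mu_0 = (5.4, 5.4) - (2, 3) = (3.4, 2.4).

Step 2 — sample covariance matrix, S[i,j] = (1/(n-1)) · Σ_k (x_{k,i} - mean_i) · (x_{k,j} - mean_j), divisor n-1 = 4:
  S[U,U] = ((3.6)·(3.6) + (0.6)·(0.6) + (-3.4)·(-3.4) + (-0.4)·(-0.4) + (-0.4)·(-0.4)) / 4 = 25.2/4 = 6.3
  S[U,V] = ((3.6)·(3.6) + (0.6)·(-3.4) + (-3.4)·(-1.4) + (-0.4)·(3.6) + (-0.4)·(-2.4)) / 4 = 15.2/4 = 3.8
  S[V,V] = ((3.6)·(3.6) + (-3.4)·(-3.4) + (-1.4)·(-1.4) + (3.6)·(3.6) + (-2.4)·(-2.4)) / 4 = 45.2/4 = 11.3
  S = [[6.3, 3.8],
 [3.8, 11.3]].

Step 3 — invert S. det(S) = 6.3·11.3 - (3.8)² = 56.75.
  S^{-1} = (1/det) · [[d, -b], [-b, a]] = [[0.1991, -0.067],
 [-0.067, 0.111]].

Step 4 — quadratic form (x̄ - mu_0)^T · S^{-1} · (x̄ - mu_0):
  S^{-1} · (x̄ - mu_0) = (0.5163, 0.0388),
  (x̄ - mu_0)^T · [...] = (3.4)·(0.5163) + (2.4)·(0.0388) = 1.8485.

Step 5 — scale by n: T² = 5 · 1.8485 = 9.2423.

T² ≈ 9.2423


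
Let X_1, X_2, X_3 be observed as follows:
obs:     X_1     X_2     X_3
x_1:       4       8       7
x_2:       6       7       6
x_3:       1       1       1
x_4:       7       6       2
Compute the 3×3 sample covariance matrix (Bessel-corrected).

Step 1 — column means:
  mean(X_1) = (4 + 6 + 1 + 7) / 4 = 18/4 = 4.5
  mean(X_2) = (8 + 7 + 1 + 6) / 4 = 22/4 = 5.5
  mean(X_3) = (7 + 6 + 1 + 2) / 4 = 16/4 = 4

Step 2 — sample covariance S[i,j] = (1/(n-1)) · Σ_k (x_{k,i} - mean_i) · (x_{k,j} - mean_j), with n-1 = 3.
  S[X_1,X_1] = ((-0.5)·(-0.5) + (1.5)·(1.5) + (-3.5)·(-3.5) + (2.5)·(2.5)) / 3 = 21/3 = 7
  S[X_1,X_2] = ((-0.5)·(2.5) + (1.5)·(1.5) + (-3.5)·(-4.5) + (2.5)·(0.5)) / 3 = 18/3 = 6
  S[X_1,X_3] = ((-0.5)·(3) + (1.5)·(2) + (-3.5)·(-3) + (2.5)·(-2)) / 3 = 7/3 = 2.3333
  S[X_2,X_2] = ((2.5)·(2.5) + (1.5)·(1.5) + (-4.5)·(-4.5) + (0.5)·(0.5)) / 3 = 29/3 = 9.6667
  S[X_2,X_3] = ((2.5)·(3) + (1.5)·(2) + (-4.5)·(-3) + (0.5)·(-2)) / 3 = 23/3 = 7.6667
  S[X_3,X_3] = ((3)·(3) + (2)·(2) + (-3)·(-3) + (-2)·(-2)) / 3 = 26/3 = 8.6667

S is symmetric (S[j,i] = S[i,j]). Assembling:

S = [[7, 6, 2.3333],
 [6, 9.6667, 7.6667],
 [2.3333, 7.6667, 8.6667]]


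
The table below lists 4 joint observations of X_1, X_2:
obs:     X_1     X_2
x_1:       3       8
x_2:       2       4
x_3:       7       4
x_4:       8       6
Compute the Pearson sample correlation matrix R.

Step 1 — column means:
  mean(X_1) = (3 + 2 + 7 + 8) / 4 = 20/4 = 5
  mean(X_2) = (8 + 4 + 4 + 6) / 4 = 22/4 = 5.5

Step 2 — sample variances and covariances s[i,j] = (1/(n-1)) · Σ_k (x_{k,i} - mean_i) · (x_{k,j} - mean_j), with n-1 = 3:
  s[X_1,X_1] = ((-2)·(-2) + (-3)·(-3) + (2)·(2) + (3)·(3)) / 3 = 26/3 = 8.6667
  s[X_1,X_2] = ((-2)·(2.5) + (-3)·(-1.5) + (2)·(-1.5) + (3)·(0.5)) / 3 = -2/3 = -0.6667
  s[X_2,X_2] = ((2.5)·(2.5) + (-1.5)·(-1.5) + (-1.5)·(-1.5) + (0.5)·(0.5)) / 3 = 11/3 = 3.6667
  Sample standard deviations s_i = √(s[i,i]):
  s(X_1) = √(8.6667) = 2.9439
  s(X_2) = √(3.6667) = 1.9149

Step 3 — r_{ij} = s_{ij} / (s_i · s_j):
  r[X_1,X_1] = 1 (diagonal).
  r[X_1,X_2] = -0.6667 / (2.9439 · 1.9149) = -0.6667 / 5.6372 = -0.1183
  r[X_2,X_2] = 1 (diagonal).

R is symmetric with unit diagonal. Assembling:

R = [[1, -0.1183],
 [-0.1183, 1]]


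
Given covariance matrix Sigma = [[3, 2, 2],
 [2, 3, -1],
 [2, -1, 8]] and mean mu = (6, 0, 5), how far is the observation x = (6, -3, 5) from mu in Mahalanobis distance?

Step 1 — centre the observation: (x - mu) = (0, -3, 0).

Step 2 — invert Sigma (cofactor / det for 3×3, or solve directly):
  Sigma^{-1} = [[1.3529, -1.0588, -0.4706],
 [-1.0588, 1.1765, 0.4118],
 [-0.4706, 0.4118, 0.2941]].

Step 3 — form the quadratic (x - mu)^T · Sigma^{-1} · (x - mu):
  Sigma^{-1} · (x - mu) = (3.1765, -3.5294, -1.2353).
  (x - mu)^T · [Sigma^{-1} · (x - mu)] = (0)·(3.1765) + (-3)·(-3.5294) + (0)·(-1.2353) = 10.5882.

Step 4 — take square root: d = √(10.5882) ≈ 3.254.

d(x, mu) = √(10.5882) ≈ 3.254


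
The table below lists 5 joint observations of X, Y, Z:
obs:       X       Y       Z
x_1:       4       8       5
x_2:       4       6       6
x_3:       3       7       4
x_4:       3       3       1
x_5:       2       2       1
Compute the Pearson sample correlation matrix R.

Step 1 — column means:
  mean(X) = (4 + 4 + 3 + 3 + 2) / 5 = 16/5 = 3.2
  mean(Y) = (8 + 6 + 7 + 3 + 2) / 5 = 26/5 = 5.2
  mean(Z) = (5 + 6 + 4 + 1 + 1) / 5 = 17/5 = 3.4

Step 2 — sample variances and covariances s[i,j] = (1/(n-1)) · Σ_k (x_{k,i} - mean_i) · (x_{k,j} - mean_j), with n-1 = 4:
  s[X,X] = ((0.8)·(0.8) + (0.8)·(0.8) + (-0.2)·(-0.2) + (-0.2)·(-0.2) + (-1.2)·(-1.2)) / 4 = 2.8/4 = 0.7
  s[X,Y] = ((0.8)·(2.8) + (0.8)·(0.8) + (-0.2)·(1.8) + (-0.2)·(-2.2) + (-1.2)·(-3.2)) / 4 = 6.8/4 = 1.7
  s[X,Z] = ((0.8)·(1.6) + (0.8)·(2.6) + (-0.2)·(0.6) + (-0.2)·(-2.4) + (-1.2)·(-2.4)) / 4 = 6.6/4 = 1.65
  s[Y,Y] = ((2.8)·(2.8) + (0.8)·(0.8) + (1.8)·(1.8) + (-2.2)·(-2.2) + (-3.2)·(-3.2)) / 4 = 26.8/4 = 6.7
  s[Y,Z] = ((2.8)·(1.6) + (0.8)·(2.6) + (1.8)·(0.6) + (-2.2)·(-2.4) + (-3.2)·(-2.4)) / 4 = 20.6/4 = 5.15
  s[Z,Z] = ((1.6)·(1.6) + (2.6)·(2.6) + (0.6)·(0.6) + (-2.4)·(-2.4) + (-2.4)·(-2.4)) / 4 = 21.2/4 = 5.3
  Sample standard deviations s_i = √(s[i,i]):
  s(X) = √(0.7) = 0.8367
  s(Y) = √(6.7) = 2.5884
  s(Z) = √(5.3) = 2.3022

Step 3 — r_{ij} = s_{ij} / (s_i · s_j):
  r[X,X] = 1 (diagonal).
  r[X,Y] = 1.7 / (0.8367 · 2.5884) = 1.7 / 2.1656 = 0.785
  r[X,Z] = 1.65 / (0.8367 · 2.3022) = 1.65 / 1.9261 = 0.8566
  r[Y,Y] = 1 (diagonal).
  r[Y,Z] = 5.15 / (2.5884 · 2.3022) = 5.15 / 5.959 = 0.8642
  r[Z,Z] = 1 (diagonal).

R is symmetric with unit diagonal. Assembling:

R = [[1, 0.785, 0.8566],
 [0.785, 1, 0.8642],
 [0.8566, 0.8642, 1]]


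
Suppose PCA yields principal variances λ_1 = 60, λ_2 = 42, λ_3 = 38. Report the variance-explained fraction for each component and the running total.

Step 1 — total variance = trace(Sigma) = Σ λ_i = 60 + 42 + 38 = 140.

Step 2 — fraction explained by component i = λ_i / Σ λ:
  PC1: 60/140 = 0.4286
  PC2: 42/140 = 0.3
  PC3: 38/140 = 0.2714

Step 3 — cumulative fraction after k components = (λ_1 + ... + λ_k) / Σ λ:
  k = 1: 60/140 = 0.4286
  k = 2: (60 + 42)/140 = 102/140 = 0.7286
  k = 3: (60 + 42 + 38)/140 = 140/140 = 1

Summary (fraction, with percent):

explained: PC1 0.4286 (42.86%), PC2 0.3 (30%), PC3 0.2714 (27.14%);  cumulative: 0.4286, 0.7286, 1


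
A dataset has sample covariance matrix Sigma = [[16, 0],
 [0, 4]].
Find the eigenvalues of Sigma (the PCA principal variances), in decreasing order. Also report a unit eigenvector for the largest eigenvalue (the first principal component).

Step 1 — characteristic polynomial of 2×2 Sigma:
  det(Sigma - λI) = λ² - trace · λ + det = 0.
  trace = 16 + 4 = 20, det = 16·4 - (0)² = 64.
Step 2 — discriminant:
  Δ = trace² - 4·det = 400 - 256 = 144.
Step 3 — eigenvalues:
  λ = (trace ± √Δ)/2 = (20 ± 12)/2,
  λ_1 = 16,  λ_2 = 4.

Step 4 — unit eigenvector for λ_1: Sigma is diagonal, so its eigenvectors are the coordinate axes. λ_1 = 16 is the diagonal entry on the first coordinate axis, hence
  v_1 = (1, 0) (||v_1|| = 1).

λ_1 = 16,  λ_2 = 4;  v_1 ≈ (1, 0)


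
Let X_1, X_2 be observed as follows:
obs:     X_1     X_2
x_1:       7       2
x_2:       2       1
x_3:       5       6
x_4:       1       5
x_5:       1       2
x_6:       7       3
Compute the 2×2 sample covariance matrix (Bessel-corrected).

Step 1 — column means:
  mean(X_1) = (7 + 2 + 5 + 1 + 1 + 7) / 6 = 23/6 = 3.8333
  mean(X_2) = (2 + 1 + 6 + 5 + 2 + 3) / 6 = 19/6 = 3.1667

Step 2 — sample covariance S[i,j] = (1/(n-1)) · Σ_k (x_{k,i} - mean_i) · (x_{k,j} - mean_j), with n-1 = 5.
  S[X_1,X_1] = ((3.1667)·(3.1667) + (-1.8333)·(-1.8333) + (1.1667)·(1.1667) + (-2.8333)·(-2.8333) + (-2.8333)·(-2.8333) + (3.1667)·(3.1667)) / 5 = 40.8333/5 = 8.1667
  S[X_1,X_2] = ((3.1667)·(-1.1667) + (-1.8333)·(-2.1667) + (1.1667)·(2.8333) + (-2.8333)·(1.8333) + (-2.8333)·(-1.1667) + (3.1667)·(-0.1667)) / 5 = 1.1667/5 = 0.2333
  S[X_2,X_2] = ((-1.1667)·(-1.1667) + (-2.1667)·(-2.1667) + (2.8333)·(2.8333) + (1.8333)·(1.8333) + (-1.1667)·(-1.1667) + (-0.1667)·(-0.1667)) / 5 = 18.8333/5 = 3.7667

S is symmetric (S[j,i] = S[i,j]). Assembling:

S = [[8.1667, 0.2333],
 [0.2333, 3.7667]]


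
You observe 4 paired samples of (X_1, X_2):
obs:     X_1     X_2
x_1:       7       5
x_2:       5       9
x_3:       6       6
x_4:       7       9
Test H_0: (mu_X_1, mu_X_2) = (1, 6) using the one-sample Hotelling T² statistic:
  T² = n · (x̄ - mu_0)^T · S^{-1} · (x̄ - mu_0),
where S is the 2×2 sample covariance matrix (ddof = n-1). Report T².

Step 1 — sample mean vector:
  mean(X_1) = (7 + 5 + 6 + 7) / 4 = 25/4 = 6.25
  mean(X_2) = (5 + 9 + 6 + 9) / 4 = 29/4 = 7.25
  x̄ = (6.25, 7.25),  deviation x̄ - mu_0 = (6.25, 7.25) - (1, 6) = (5.25, 1.25).

Step 2 — sample covariance matrix, S[i,j] = (1/(n-1)) · Σ_k (x_{k,i} - mean_i) · (x_{k,j} - mean_j), divisor n-1 = 3:
  S[X_1,X_1] = ((0.75)·(0.75) + (-1.25)·(-1.25) + (-0.25)·(-0.25) + (0.75)·(0.75)) / 3 = 2.75/3 = 0.9167
  S[X_1,X_2] = ((0.75)·(-2.25) + (-1.25)·(1.75) + (-0.25)·(-1.25) + (0.75)·(1.75)) / 3 = -2.25/3 = -0.75
  S[X_2,X_2] = ((-2.25)·(-2.25) + (1.75)·(1.75) + (-1.25)·(-1.25) + (1.75)·(1.75)) / 3 = 12.75/3 = 4.25
  S = [[0.9167, -0.75],
 [-0.75, 4.25]].

Step 3 — invert S. det(S) = 0.9167·4.25 - (-0.75)² = 3.3333.
  S^{-1} = (1/det) · [[d, -b], [-b, a]] = [[1.275, 0.225],
 [0.225, 0.275]].

Step 4 — quadratic form (x̄ - mu_0)^T · S^{-1} · (x̄ - mu_0):
  S^{-1} · (x̄ - mu_0) = (6.975, 1.525),
  (x̄ - mu_0)^T · [...] = (5.25)·(6.975) + (1.25)·(1.525) = 38.525.

Step 5 — scale by n: T² = 4 · 38.525 = 154.1.

T² ≈ 154.1


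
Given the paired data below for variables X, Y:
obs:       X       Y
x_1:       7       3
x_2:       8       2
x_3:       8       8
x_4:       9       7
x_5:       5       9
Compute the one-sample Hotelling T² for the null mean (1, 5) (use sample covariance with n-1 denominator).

Step 1 — sample mean vector:
  mean(X) = (7 + 8 + 8 + 9 + 5) / 5 = 37/5 = 7.4
  mean(Y) = (3 + 2 + 8 + 7 + 9) / 5 = 29/5 = 5.8
  x̄ = (7.4, 5.8),  deviation x̄ - mu_0 = (7.4, 5.8) - (1, 5) = (6.4, 0.8).

Step 2 — sample covariance matrix, S[i,j] = (1/(n-1)) · Σ_k (x_{k,i} - mean_i) · (x_{k,j} - mean_j), divisor n-1 = 4:
  S[X,X] = ((-0.4)·(-0.4) + (0.6)·(0.6) + (0.6)·(0.6) + (1.6)·(1.6) + (-2.4)·(-2.4)) / 4 = 9.2/4 = 2.3
  S[X,Y] = ((-0.4)·(-2.8) + (0.6)·(-3.8) + (0.6)·(2.2) + (1.6)·(1.2) + (-2.4)·(3.2)) / 4 = -5.6/4 = -1.4
  S[Y,Y] = ((-2.8)·(-2.8) + (-3.8)·(-3.8) + (2.2)·(2.2) + (1.2)·(1.2) + (3.2)·(3.2)) / 4 = 38.8/4 = 9.7
  S = [[2.3, -1.4],
 [-1.4, 9.7]].

Step 3 — invert S. det(S) = 2.3·9.7 - (-1.4)² = 20.35.
  S^{-1} = (1/det) · [[d, -b], [-b, a]] = [[0.4767, 0.0688],
 [0.0688, 0.113]].

Step 4 — quadratic form (x̄ - mu_0)^T · S^{-1} · (x̄ - mu_0):
  S^{-1} · (x̄ - mu_0) = (3.1057, 0.5307),
  (x̄ - mu_0)^T · [...] = (6.4)·(3.1057) + (0.8)·(0.5307) = 20.3007.

Step 5 — scale by n: T² = 5 · 20.3007 = 101.5037.

T² ≈ 101.5037


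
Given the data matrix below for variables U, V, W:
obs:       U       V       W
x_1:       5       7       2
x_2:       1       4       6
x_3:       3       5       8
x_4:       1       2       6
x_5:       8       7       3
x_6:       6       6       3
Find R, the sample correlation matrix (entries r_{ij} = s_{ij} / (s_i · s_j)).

Step 1 — column means:
  mean(U) = (5 + 1 + 3 + 1 + 8 + 6) / 6 = 24/6 = 4
  mean(V) = (7 + 4 + 5 + 2 + 7 + 6) / 6 = 31/6 = 5.1667
  mean(W) = (2 + 6 + 8 + 6 + 3 + 3) / 6 = 28/6 = 4.6667

Step 2 — sample variances and covariances s[i,j] = (1/(n-1)) · Σ_k (x_{k,i} - mean_i) · (x_{k,j} - mean_j), with n-1 = 5:
  s[U,U] = ((1)·(1) + (-3)·(-3) + (-1)·(-1) + (-3)·(-3) + (4)·(4) + (2)·(2)) / 5 = 40/5 = 8
  s[U,V] = ((1)·(1.8333) + (-3)·(-1.1667) + (-1)·(-0.1667) + (-3)·(-3.1667) + (4)·(1.8333) + (2)·(0.8333)) / 5 = 24/5 = 4.8
  s[U,W] = ((1)·(-2.6667) + (-3)·(1.3333) + (-1)·(3.3333) + (-3)·(1.3333) + (4)·(-1.6667) + (2)·(-1.6667)) / 5 = -24/5 = -4.8
  s[V,V] = ((1.8333)·(1.8333) + (-1.1667)·(-1.1667) + (-0.1667)·(-0.1667) + (-3.1667)·(-3.1667) + (1.8333)·(1.8333) + (0.8333)·(0.8333)) / 5 = 18.8333/5 = 3.7667
  s[V,W] = ((1.8333)·(-2.6667) + (-1.1667)·(1.3333) + (-0.1667)·(3.3333) + (-3.1667)·(1.3333) + (1.8333)·(-1.6667) + (0.8333)·(-1.6667)) / 5 = -15.6667/5 = -3.1333
  s[W,W] = ((-2.6667)·(-2.6667) + (1.3333)·(1.3333) + (3.3333)·(3.3333) + (1.3333)·(1.3333) + (-1.6667)·(-1.6667) + (-1.6667)·(-1.6667)) / 5 = 27.3333/5 = 5.4667
  Sample standard deviations s_i = √(s[i,i]):
  s(U) = √(8) = 2.8284
  s(V) = √(3.7667) = 1.9408
  s(W) = √(5.4667) = 2.3381

Step 3 — r_{ij} = s_{ij} / (s_i · s_j):
  r[U,U] = 1 (diagonal).
  r[U,V] = 4.8 / (2.8284 · 1.9408) = 4.8 / 5.4894 = 0.8744
  r[U,W] = -4.8 / (2.8284 · 2.3381) = -4.8 / 6.6131 = -0.7258
  r[V,V] = 1 (diagonal).
  r[V,W] = -3.1333 / (1.9408 · 2.3381) = -3.1333 / 4.5377 = -0.6905
  r[W,W] = 1 (diagonal).

R is symmetric with unit diagonal. Assembling:

R = [[1, 0.8744, -0.7258],
 [0.8744, 1, -0.6905],
 [-0.7258, -0.6905, 1]]


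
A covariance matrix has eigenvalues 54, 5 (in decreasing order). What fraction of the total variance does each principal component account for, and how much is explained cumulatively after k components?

Step 1 — total variance = trace(Sigma) = Σ λ_i = 54 + 5 = 59.

Step 2 — fraction explained by component i = λ_i / Σ λ:
  PC1: 54/59 = 0.9153
  PC2: 5/59 = 0.0847

Step 3 — cumulative fraction after k components = (λ_1 + ... + λ_k) / Σ λ:
  k = 1: 54/59 = 0.9153
  k = 2: (54 + 5)/59 = 59/59 = 1

Summary (fraction, with percent):

explained: PC1 0.9153 (91.53%), PC2 0.0847 (8.47%);  cumulative: 0.9153, 1


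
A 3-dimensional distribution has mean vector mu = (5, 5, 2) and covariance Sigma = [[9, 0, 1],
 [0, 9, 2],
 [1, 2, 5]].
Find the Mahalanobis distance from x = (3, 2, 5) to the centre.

Step 1 — centre the observation: (x - mu) = (-2, -3, 3).

Step 2 — invert Sigma (cofactor / det for 3×3, or solve directly):
  Sigma^{-1} = [[0.1139, 0.0056, -0.025],
 [0.0056, 0.1222, -0.05],
 [-0.025, -0.05, 0.225]].

Step 3 — form the quadratic (x - mu)^T · Sigma^{-1} · (x - mu):
  Sigma^{-1} · (x - mu) = (-0.3194, -0.5278, 0.875).
  (x - mu)^T · [Sigma^{-1} · (x - mu)] = (-2)·(-0.3194) + (-3)·(-0.5278) + (3)·(0.875) = 4.8472.

Step 4 — take square root: d = √(4.8472) ≈ 2.2016.

d(x, mu) = √(4.8472) ≈ 2.2016


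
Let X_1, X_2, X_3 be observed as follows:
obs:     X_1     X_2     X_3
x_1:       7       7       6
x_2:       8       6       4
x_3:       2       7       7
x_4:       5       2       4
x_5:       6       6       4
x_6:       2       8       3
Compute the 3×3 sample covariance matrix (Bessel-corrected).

Step 1 — column means:
  mean(X_1) = (7 + 8 + 2 + 5 + 6 + 2) / 6 = 30/6 = 5
  mean(X_2) = (7 + 6 + 7 + 2 + 6 + 8) / 6 = 36/6 = 6
  mean(X_3) = (6 + 4 + 7 + 4 + 4 + 3) / 6 = 28/6 = 4.6667

Step 2 — sample covariance S[i,j] = (1/(n-1)) · Σ_k (x_{k,i} - mean_i) · (x_{k,j} - mean_j), with n-1 = 5.
  S[X_1,X_1] = ((2)·(2) + (3)·(3) + (-3)·(-3) + (0)·(0) + (1)·(1) + (-3)·(-3)) / 5 = 32/5 = 6.4
  S[X_1,X_2] = ((2)·(1) + (3)·(0) + (-3)·(1) + (0)·(-4) + (1)·(0) + (-3)·(2)) / 5 = -7/5 = -1.4
  S[X_1,X_3] = ((2)·(1.3333) + (3)·(-0.6667) + (-3)·(2.3333) + (0)·(-0.6667) + (1)·(-0.6667) + (-3)·(-1.6667)) / 5 = -2/5 = -0.4
  S[X_2,X_2] = ((1)·(1) + (0)·(0) + (1)·(1) + (-4)·(-4) + (0)·(0) + (2)·(2)) / 5 = 22/5 = 4.4
  S[X_2,X_3] = ((1)·(1.3333) + (0)·(-0.6667) + (1)·(2.3333) + (-4)·(-0.6667) + (0)·(-0.6667) + (2)·(-1.6667)) / 5 = 3/5 = 0.6
  S[X_3,X_3] = ((1.3333)·(1.3333) + (-0.6667)·(-0.6667) + (2.3333)·(2.3333) + (-0.6667)·(-0.6667) + (-0.6667)·(-0.6667) + (-1.6667)·(-1.6667)) / 5 = 11.3333/5 = 2.2667

S is symmetric (S[j,i] = S[i,j]). Assembling:

S = [[6.4, -1.4, -0.4],
 [-1.4, 4.4, 0.6],
 [-0.4, 0.6, 2.2667]]


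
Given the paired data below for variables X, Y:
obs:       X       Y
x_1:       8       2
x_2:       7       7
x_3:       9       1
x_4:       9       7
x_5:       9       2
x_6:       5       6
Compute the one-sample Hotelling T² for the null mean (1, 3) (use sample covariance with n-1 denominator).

Step 1 — sample mean vector:
  mean(X) = (8 + 7 + 9 + 9 + 9 + 5) / 6 = 47/6 = 7.8333
  mean(Y) = (2 + 7 + 1 + 7 + 2 + 6) / 6 = 25/6 = 4.1667
  x̄ = (7.8333, 4.1667),  deviation x̄ - mu_0 = (7.8333, 4.1667) - (1, 3) = (6.8333, 1.1667).

Step 2 — sample covariance matrix, S[i,j] = (1/(n-1)) · Σ_k (x_{k,i} - mean_i) · (x_{k,j} - mean_j), divisor n-1 = 5:
  S[X,X] = ((0.1667)·(0.1667) + (-0.8333)·(-0.8333) + (1.1667)·(1.1667) + (1.1667)·(1.1667) + (1.1667)·(1.1667) + (-2.8333)·(-2.8333)) / 5 = 12.8333/5 = 2.5667
  S[X,Y] = ((0.1667)·(-2.1667) + (-0.8333)·(2.8333) + (1.1667)·(-3.1667) + (1.1667)·(2.8333) + (1.1667)·(-2.1667) + (-2.8333)·(1.8333)) / 5 = -10.8333/5 = -2.1667
  S[Y,Y] = ((-2.1667)·(-2.1667) + (2.8333)·(2.8333) + (-3.1667)·(-3.1667) + (2.8333)·(2.8333) + (-2.1667)·(-2.1667) + (1.8333)·(1.8333)) / 5 = 38.8333/5 = 7.7667
  S = [[2.5667, -2.1667],
 [-2.1667, 7.7667]].

Step 3 — invert S. det(S) = 2.5667·7.7667 - (-2.1667)² = 15.24.
  S^{-1} = (1/det) · [[d, -b], [-b, a]] = [[0.5096, 0.1422],
 [0.1422, 0.1684]].

Step 4 — quadratic form (x̄ - mu_0)^T · S^{-1} · (x̄ - mu_0):
  S^{-1} · (x̄ - mu_0) = (3.6483, 1.168),
  (x̄ - mu_0)^T · [...] = (6.8333)·(3.6483) + (1.1667)·(1.168) = 26.2927.

Step 5 — scale by n: T² = 6 · 26.2927 = 157.7559.

T² ≈ 157.7559


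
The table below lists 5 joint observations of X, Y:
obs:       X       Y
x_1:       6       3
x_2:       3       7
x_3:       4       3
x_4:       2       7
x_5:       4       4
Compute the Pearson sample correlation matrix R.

Step 1 — column means:
  mean(X) = (6 + 3 + 4 + 2 + 4) / 5 = 19/5 = 3.8
  mean(Y) = (3 + 7 + 3 + 7 + 4) / 5 = 24/5 = 4.8

Step 2 — sample variances and covariances s[i,j] = (1/(n-1)) · Σ_k (x_{k,i} - mean_i) · (x_{k,j} - mean_j), with n-1 = 4:
  s[X,X] = ((2.2)·(2.2) + (-0.8)·(-0.8) + (0.2)·(0.2) + (-1.8)·(-1.8) + (0.2)·(0.2)) / 4 = 8.8/4 = 2.2
  s[X,Y] = ((2.2)·(-1.8) + (-0.8)·(2.2) + (0.2)·(-1.8) + (-1.8)·(2.2) + (0.2)·(-0.8)) / 4 = -10.2/4 = -2.55
  s[Y,Y] = ((-1.8)·(-1.8) + (2.2)·(2.2) + (-1.8)·(-1.8) + (2.2)·(2.2) + (-0.8)·(-0.8)) / 4 = 16.8/4 = 4.2
  Sample standard deviations s_i = √(s[i,i]):
  s(X) = √(2.2) = 1.4832
  s(Y) = √(4.2) = 2.0494

Step 3 — r_{ij} = s_{ij} / (s_i · s_j):
  r[X,X] = 1 (diagonal).
  r[X,Y] = -2.55 / (1.4832 · 2.0494) = -2.55 / 3.0397 = -0.8389
  r[Y,Y] = 1 (diagonal).

R is symmetric with unit diagonal. Assembling:

R = [[1, -0.8389],
 [-0.8389, 1]]


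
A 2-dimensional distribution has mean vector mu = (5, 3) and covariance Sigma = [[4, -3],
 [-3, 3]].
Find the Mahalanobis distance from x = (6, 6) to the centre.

Step 1 — centre the observation: (x - mu) = (1, 3).

Step 2 — invert Sigma. det(Sigma) = 4·3 - (-3)² = 3.
  Sigma^{-1} = (1/det) · [[d, -b], [-b, a]] = [[1, 1],
 [1, 1.3333]].

Step 3 — form the quadratic (x - mu)^T · Sigma^{-1} · (x - mu):
  Sigma^{-1} · (x - mu) = (4, 5).
  (x - mu)^T · [Sigma^{-1} · (x - mu)] = (1)·(4) + (3)·(5) = 19.

Step 4 — take square root: d = √(19) ≈ 4.3589.

d(x, mu) = √(19) ≈ 4.3589


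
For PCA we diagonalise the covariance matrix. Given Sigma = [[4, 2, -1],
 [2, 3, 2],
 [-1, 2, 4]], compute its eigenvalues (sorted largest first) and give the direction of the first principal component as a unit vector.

Step 1 — characteristic polynomial p(λ) = det(λI - Sigma) = λ³ - tr·λ² + c_1·λ - det, where tr = trace, c_1 = sum of the principal 2×2 minors, det = det(Sigma):
  tr = 4 + 3 + 4 = 11,
  c_1 = (4·3 - (2)²) + (4·4 - (-1)²) + (3·4 - (2)²) = 8 + 15 + 8 = 31,
  det = 4·(3·4 - (2)²) - (2)·((2)·4 - (2)·(-1)) + (-1)·((2)·(2) - 3·(-1)) = 4·(8) - (2)·(10) + (-1)·(7) = 5.
  So p(λ) = λ³ - 11λ² + 31λ - 5.
Step 2 — look for an integer root (rational root theorem: any rational root is an integer divisor of 5). Testing λ = 5:
  p(5) = 125 - 275 + 155 - 5 = 0  ✓
  Dividing out (λ - 5): p(λ) = (λ - 5)(λ² - 6λ + 1).
Step 3 — remaining eigenvalues from the quadratic λ² - 6λ + 1 = 0:
  Δ = 6² - 4·1 = 36 - 4 = 32,  λ = (6 ± √32)/2 = (6 ± 5.6569)/2 ≈ 5.8284 or 0.1716.
  Sorted: λ_1 = 5.8284,  λ_2 = 5,  λ_3 = 0.1716  (check: sum = 11 = tr ✓).

Step 4 — unit eigenvector for λ_1 ≈ 5.8284: v spans the null space of (Sigma - λ_1 I), whose rows are
  r_1 = (-1.8284, 2, -1),  r_2 = (2, -2.8284, 2),  r_3 = (-1, 2, -1.8284).
  v is orthogonal to every row, so take v ∝ r_1 × r_2 = ((2)·(2) - (-1)·(-2.8284), (-1)·(2) - (-1.8284)·(2), (-1.8284)·(-2.8284) - (2)·(2)) ≈ (1.1716, 1.6569, 1.1716).
  Let u = (1.1716, 1.6569, 1.1716).
  ||u|| = √((1.1716)² + (1.6569)² + (1.1716)²) = √(5.4903) ≈ 2.3431,  v_1 = u/||u|| ≈ (0.5, 0.7071, 0.5) (||v_1|| = 1).

λ_1 = 5.8284,  λ_2 = 5,  λ_3 = 0.1716;  v_1 ≈ (0.5, 0.7071, 0.5)


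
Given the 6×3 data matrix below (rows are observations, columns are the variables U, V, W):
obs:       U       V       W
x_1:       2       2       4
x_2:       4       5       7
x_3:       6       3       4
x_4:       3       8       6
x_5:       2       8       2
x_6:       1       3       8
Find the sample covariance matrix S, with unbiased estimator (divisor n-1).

Step 1 — column means:
  mean(U) = (2 + 4 + 6 + 3 + 2 + 1) / 6 = 18/6 = 3
  mean(V) = (2 + 5 + 3 + 8 + 8 + 3) / 6 = 29/6 = 4.8333
  mean(W) = (4 + 7 + 4 + 6 + 2 + 8) / 6 = 31/6 = 5.1667

Step 2 — sample covariance S[i,j] = (1/(n-1)) · Σ_k (x_{k,i} - mean_i) · (x_{k,j} - mean_j), with n-1 = 5.
  S[U,U] = ((-1)·(-1) + (1)·(1) + (3)·(3) + (0)·(0) + (-1)·(-1) + (-2)·(-2)) / 5 = 16/5 = 3.2
  S[U,V] = ((-1)·(-2.8333) + (1)·(0.1667) + (3)·(-1.8333) + (0)·(3.1667) + (-1)·(3.1667) + (-2)·(-1.8333)) / 5 = -2/5 = -0.4
  S[U,W] = ((-1)·(-1.1667) + (1)·(1.8333) + (3)·(-1.1667) + (0)·(0.8333) + (-1)·(-3.1667) + (-2)·(2.8333)) / 5 = -3/5 = -0.6
  S[V,V] = ((-2.8333)·(-2.8333) + (0.1667)·(0.1667) + (-1.8333)·(-1.8333) + (3.1667)·(3.1667) + (3.1667)·(3.1667) + (-1.8333)·(-1.8333)) / 5 = 34.8333/5 = 6.9667
  S[V,W] = ((-2.8333)·(-1.1667) + (0.1667)·(1.8333) + (-1.8333)·(-1.1667) + (3.1667)·(0.8333) + (3.1667)·(-3.1667) + (-1.8333)·(2.8333)) / 5 = -6.8333/5 = -1.3667
  S[W,W] = ((-1.1667)·(-1.1667) + (1.8333)·(1.8333) + (-1.1667)·(-1.1667) + (0.8333)·(0.8333) + (-3.1667)·(-3.1667) + (2.8333)·(2.8333)) / 5 = 24.8333/5 = 4.9667

S is symmetric (S[j,i] = S[i,j]). Assembling:

S = [[3.2, -0.4, -0.6],
 [-0.4, 6.9667, -1.3667],
 [-0.6, -1.3667, 4.9667]]


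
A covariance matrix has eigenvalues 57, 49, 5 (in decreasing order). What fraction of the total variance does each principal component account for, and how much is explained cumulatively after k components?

Step 1 — total variance = trace(Sigma) = Σ λ_i = 57 + 49 + 5 = 111.

Step 2 — fraction explained by component i = λ_i / Σ λ:
  PC1: 57/111 = 0.5135
  PC2: 49/111 = 0.4414
  PC3: 5/111 = 0.045

Step 3 — cumulative fraction after k components = (λ_1 + ... + λ_k) / Σ λ:
  k = 1: 57/111 = 0.5135
  k = 2: (57 + 49)/111 = 106/111 = 0.955
  k = 3: (57 + 49 + 5)/111 = 111/111 = 1

Summary (fraction, with percent):

explained: PC1 0.5135 (51.35%), PC2 0.4414 (44.14%), PC3 0.045 (4.5%);  cumulative: 0.5135, 0.955, 1


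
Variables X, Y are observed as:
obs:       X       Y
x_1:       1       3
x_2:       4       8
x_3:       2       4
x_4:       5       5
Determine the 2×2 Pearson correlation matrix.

Step 1 — column means:
  mean(X) = (1 + 4 + 2 + 5) / 4 = 12/4 = 3
  mean(Y) = (3 + 8 + 4 + 5) / 4 = 20/4 = 5

Step 2 — sample variances and covariances s[i,j] = (1/(n-1)) · Σ_k (x_{k,i} - mean_i) · (x_{k,j} - mean_j), with n-1 = 3:
  s[X,X] = ((-2)·(-2) + (1)·(1) + (-1)·(-1) + (2)·(2)) / 3 = 10/3 = 3.3333
  s[X,Y] = ((-2)·(-2) + (1)·(3) + (-1)·(-1) + (2)·(0)) / 3 = 8/3 = 2.6667
  s[Y,Y] = ((-2)·(-2) + (3)·(3) + (-1)·(-1) + (0)·(0)) / 3 = 14/3 = 4.6667
  Sample standard deviations s_i = √(s[i,i]):
  s(X) = √(3.3333) = 1.8257
  s(Y) = √(4.6667) = 2.1602

Step 3 — r_{ij} = s_{ij} / (s_i · s_j):
  r[X,X] = 1 (diagonal).
  r[X,Y] = 2.6667 / (1.8257 · 2.1602) = 2.6667 / 3.9441 = 0.6761
  r[Y,Y] = 1 (diagonal).

R is symmetric with unit diagonal. Assembling:

R = [[1, 0.6761],
 [0.6761, 1]]


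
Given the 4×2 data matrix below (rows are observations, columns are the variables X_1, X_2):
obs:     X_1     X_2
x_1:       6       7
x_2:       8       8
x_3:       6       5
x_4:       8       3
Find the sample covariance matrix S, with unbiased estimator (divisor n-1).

Step 1 — column means:
  mean(X_1) = (6 + 8 + 6 + 8) / 4 = 28/4 = 7
  mean(X_2) = (7 + 8 + 5 + 3) / 4 = 23/4 = 5.75

Step 2 — sample covariance S[i,j] = (1/(n-1)) · Σ_k (x_{k,i} - mean_i) · (x_{k,j} - mean_j), with n-1 = 3.
  S[X_1,X_1] = ((-1)·(-1) + (1)·(1) + (-1)·(-1) + (1)·(1)) / 3 = 4/3 = 1.3333
  S[X_1,X_2] = ((-1)·(1.25) + (1)·(2.25) + (-1)·(-0.75) + (1)·(-2.75)) / 3 = -1/3 = -0.3333
  S[X_2,X_2] = ((1.25)·(1.25) + (2.25)·(2.25) + (-0.75)·(-0.75) + (-2.75)·(-2.75)) / 3 = 14.75/3 = 4.9167

S is symmetric (S[j,i] = S[i,j]). Assembling:

S = [[1.3333, -0.3333],
 [-0.3333, 4.9167]]


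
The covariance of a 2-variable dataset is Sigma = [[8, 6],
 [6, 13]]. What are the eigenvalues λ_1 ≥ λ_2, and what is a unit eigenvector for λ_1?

Step 1 — characteristic polynomial of 2×2 Sigma:
  det(Sigma - λI) = λ² - trace · λ + det = 0.
  trace = 8 + 13 = 21, det = 8·13 - (6)² = 68.
Step 2 — discriminant:
  Δ = trace² - 4·det = 441 - 272 = 169.
Step 3 — eigenvalues:
  λ = (trace ± √Δ)/2 = (21 ± 13)/2,
  λ_1 = 17,  λ_2 = 4.

Step 4 — unit eigenvector for λ_1: solve (Sigma - λ_1 I)v = 0. First row:
  (8 - 17)·v_x + (6)·v_y = 0, i.e. (-9)·v_x + (6)·v_y = 0,
  so v ∝ (b, λ_1 - a) = (6, 9) = u.
  ||u|| = √((6)² + (9)²) = √(117) ≈ 10.8167,
  v_1 = u/||u|| ≈ (0.5547, 0.8321) (||v_1|| = 1).

λ_1 = 17,  λ_2 = 4;  v_1 ≈ (0.5547, 0.8321)


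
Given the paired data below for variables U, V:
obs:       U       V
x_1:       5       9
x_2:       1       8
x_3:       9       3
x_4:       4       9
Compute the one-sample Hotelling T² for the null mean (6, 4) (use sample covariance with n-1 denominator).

Step 1 — sample mean vector:
  mean(U) = (5 + 1 + 9 + 4) / 4 = 19/4 = 4.75
  mean(V) = (9 + 8 + 3 + 9) / 4 = 29/4 = 7.25
  x̄ = (4.75, 7.25),  deviation x̄ - mu_0 = (4.75, 7.25) - (6, 4) = (-1.25, 3.25).

Step 2 — sample covariance matrix, S[i,j] = (1/(n-1)) · Σ_k (x_{k,i} - mean_i) · (x_{k,j} - mean_j), divisor n-1 = 3:
  S[U,U] = ((0.25)·(0.25) + (-3.75)·(-3.75) + (4.25)·(4.25) + (-0.75)·(-0.75)) / 3 = 32.75/3 = 10.9167
  S[U,V] = ((0.25)·(1.75) + (-3.75)·(0.75) + (4.25)·(-4.25) + (-0.75)·(1.75)) / 3 = -21.75/3 = -7.25
  S[V,V] = ((1.75)·(1.75) + (0.75)·(0.75) + (-4.25)·(-4.25) + (1.75)·(1.75)) / 3 = 24.75/3 = 8.25
  S = [[10.9167, -7.25],
 [-7.25, 8.25]].

Step 3 — invert S. det(S) = 10.9167·8.25 - (-7.25)² = 37.5.
  S^{-1} = (1/det) · [[d, -b], [-b, a]] = [[0.22, 0.1933],
 [0.1933, 0.2911]].

Step 4 — quadratic form (x̄ - mu_0)^T · S^{-1} · (x̄ - mu_0):
  S^{-1} · (x̄ - mu_0) = (0.3533, 0.7044),
  (x̄ - mu_0)^T · [...] = (-1.25)·(0.3533) + (3.25)·(0.7044) = 1.8478.

Step 5 — scale by n: T² = 4 · 1.8478 = 7.3911.

T² ≈ 7.3911


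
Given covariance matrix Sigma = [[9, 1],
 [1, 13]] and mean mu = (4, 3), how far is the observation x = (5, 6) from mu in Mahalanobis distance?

Step 1 — centre the observation: (x - mu) = (1, 3).

Step 2 — invert Sigma. det(Sigma) = 9·13 - (1)² = 116.
  Sigma^{-1} = (1/det) · [[d, -b], [-b, a]] = [[0.1121, -0.0086],
 [-0.0086, 0.0776]].

Step 3 — form the quadratic (x - mu)^T · Sigma^{-1} · (x - mu):
  Sigma^{-1} · (x - mu) = (0.0862, 0.2241).
  (x - mu)^T · [Sigma^{-1} · (x - mu)] = (1)·(0.0862) + (3)·(0.2241) = 0.7586.

Step 4 — take square root: d = √(0.7586) ≈ 0.871.

d(x, mu) = √(0.7586) ≈ 0.871


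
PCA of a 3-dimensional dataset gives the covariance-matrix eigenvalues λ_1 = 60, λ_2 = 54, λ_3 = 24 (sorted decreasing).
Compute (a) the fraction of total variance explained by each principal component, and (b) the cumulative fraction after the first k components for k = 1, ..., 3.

Step 1 — total variance = trace(Sigma) = Σ λ_i = 60 + 54 + 24 = 138.

Step 2 — fraction explained by component i = λ_i / Σ λ:
  PC1: 60/138 = 0.4348
  PC2: 54/138 = 0.3913
  PC3: 24/138 = 0.1739

Step 3 — cumulative fraction after k components = (λ_1 + ... + λ_k) / Σ λ:
  k = 1: 60/138 = 0.4348
  k = 2: (60 + 54)/138 = 114/138 = 0.8261
  k = 3: (60 + 54 + 24)/138 = 138/138 = 1

Summary (fraction, with percent):

explained: PC1 0.4348 (43.48%), PC2 0.3913 (39.13%), PC3 0.1739 (17.39%);  cumulative: 0.4348, 0.8261, 1


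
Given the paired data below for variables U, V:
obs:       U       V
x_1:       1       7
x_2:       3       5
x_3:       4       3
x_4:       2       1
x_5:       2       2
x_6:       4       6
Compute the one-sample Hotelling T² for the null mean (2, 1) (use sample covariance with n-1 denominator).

Step 1 — sample mean vector:
  mean(U) = (1 + 3 + 4 + 2 + 2 + 4) / 6 = 16/6 = 2.6667
  mean(V) = (7 + 5 + 3 + 1 + 2 + 6) / 6 = 24/6 = 4
  x̄ = (2.6667, 4),  deviation x̄ - mu_0 = (2.6667, 4) - (2, 1) = (0.6667, 3).

Step 2 — sample covariance matrix, S[i,j] = (1/(n-1)) · Σ_k (x_{k,i} - mean_i) · (x_{k,j} - mean_j), divisor n-1 = 5:
  S[U,U] = ((-1.6667)·(-1.6667) + (0.3333)·(0.3333) + (1.3333)·(1.3333) + (-0.6667)·(-0.6667) + (-0.6667)·(-0.6667) + (1.3333)·(1.3333)) / 5 = 7.3333/5 = 1.4667
  S[U,V] = ((-1.6667)·(3) + (0.3333)·(1) + (1.3333)·(-1) + (-0.6667)·(-3) + (-0.6667)·(-2) + (1.3333)·(2)) / 5 = 0/5 = 0
  S[V,V] = ((3)·(3) + (1)·(1) + (-1)·(-1) + (-3)·(-3) + (-2)·(-2) + (2)·(2)) / 5 = 28/5 = 5.6
  S = [[1.4667, 0],
 [0, 5.6]].

Step 3 — invert S. det(S) = 1.4667·5.6 - (0)² = 8.2133.
  S^{-1} = (1/det) · [[d, -b], [-b, a]] = [[0.6818, 0],
 [0, 0.1786]].

Step 4 — quadratic form (x̄ - mu_0)^T · S^{-1} · (x̄ - mu_0):
  S^{-1} · (x̄ - mu_0) = (0.4545, 0.5357),
  (x̄ - mu_0)^T · [...] = (0.6667)·(0.4545) + (3)·(0.5357) = 1.9102.

Step 5 — scale by n: T² = 6 · 1.9102 = 11.461.

T² ≈ 11.461


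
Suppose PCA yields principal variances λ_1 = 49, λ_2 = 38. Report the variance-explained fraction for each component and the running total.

Step 1 — total variance = trace(Sigma) = Σ λ_i = 49 + 38 = 87.

Step 2 — fraction explained by component i = λ_i / Σ λ:
  PC1: 49/87 = 0.5632
  PC2: 38/87 = 0.4368

Step 3 — cumulative fraction after k components = (λ_1 + ... + λ_k) / Σ λ:
  k = 1: 49/87 = 0.5632
  k = 2: (49 + 38)/87 = 87/87 = 1

Summary (fraction, with percent):

explained: PC1 0.5632 (56.32%), PC2 0.4368 (43.68%);  cumulative: 0.5632, 1


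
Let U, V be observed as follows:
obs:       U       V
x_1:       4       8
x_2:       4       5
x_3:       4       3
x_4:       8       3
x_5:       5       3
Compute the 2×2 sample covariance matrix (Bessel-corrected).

Step 1 — column means:
  mean(U) = (4 + 4 + 4 + 8 + 5) / 5 = 25/5 = 5
  mean(V) = (8 + 5 + 3 + 3 + 3) / 5 = 22/5 = 4.4

Step 2 — sample covariance S[i,j] = (1/(n-1)) · Σ_k (x_{k,i} - mean_i) · (x_{k,j} - mean_j), with n-1 = 4.
  S[U,U] = ((-1)·(-1) + (-1)·(-1) + (-1)·(-1) + (3)·(3) + (0)·(0)) / 4 = 12/4 = 3
  S[U,V] = ((-1)·(3.6) + (-1)·(0.6) + (-1)·(-1.4) + (3)·(-1.4) + (0)·(-1.4)) / 4 = -7/4 = -1.75
  S[V,V] = ((3.6)·(3.6) + (0.6)·(0.6) + (-1.4)·(-1.4) + (-1.4)·(-1.4) + (-1.4)·(-1.4)) / 4 = 19.2/4 = 4.8

S is symmetric (S[j,i] = S[i,j]). Assembling:

S = [[3, -1.75],
 [-1.75, 4.8]]


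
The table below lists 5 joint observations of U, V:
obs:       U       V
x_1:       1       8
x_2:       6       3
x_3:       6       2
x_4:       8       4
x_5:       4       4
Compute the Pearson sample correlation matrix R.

Step 1 — column means:
  mean(U) = (1 + 6 + 6 + 8 + 4) / 5 = 25/5 = 5
  mean(V) = (8 + 3 + 2 + 4 + 4) / 5 = 21/5 = 4.2

Step 2 — sample variances and covariances s[i,j] = (1/(n-1)) · Σ_k (x_{k,i} - mean_i) · (x_{k,j} - mean_j), with n-1 = 4:
  s[U,U] = ((-4)·(-4) + (1)·(1) + (1)·(1) + (3)·(3) + (-1)·(-1)) / 4 = 28/4 = 7
  s[U,V] = ((-4)·(3.8) + (1)·(-1.2) + (1)·(-2.2) + (3)·(-0.2) + (-1)·(-0.2)) / 4 = -19/4 = -4.75
  s[V,V] = ((3.8)·(3.8) + (-1.2)·(-1.2) + (-2.2)·(-2.2) + (-0.2)·(-0.2) + (-0.2)·(-0.2)) / 4 = 20.8/4 = 5.2
  Sample standard deviations s_i = √(s[i,i]):
  s(U) = √(7) = 2.6458
  s(V) = √(5.2) = 2.2804

Step 3 — r_{ij} = s_{ij} / (s_i · s_j):
  r[U,U] = 1 (diagonal).
  r[U,V] = -4.75 / (2.6458 · 2.2804) = -4.75 / 6.0332 = -0.7873
  r[V,V] = 1 (diagonal).

R is symmetric with unit diagonal. Assembling:

R = [[1, -0.7873],
 [-0.7873, 1]]


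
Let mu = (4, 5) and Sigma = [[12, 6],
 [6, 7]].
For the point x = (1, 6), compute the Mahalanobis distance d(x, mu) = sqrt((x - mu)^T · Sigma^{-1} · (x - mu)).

Step 1 — centre the observation: (x - mu) = (-3, 1).

Step 2 — invert Sigma. det(Sigma) = 12·7 - (6)² = 48.
  Sigma^{-1} = (1/det) · [[d, -b], [-b, a]] = [[0.1458, -0.125],
 [-0.125, 0.25]].

Step 3 — form the quadratic (x - mu)^T · Sigma^{-1} · (x - mu):
  Sigma^{-1} · (x - mu) = (-0.5625, 0.625).
  (x - mu)^T · [Sigma^{-1} · (x - mu)] = (-3)·(-0.5625) + (1)·(0.625) = 2.3125.

Step 4 — take square root: d = √(2.3125) ≈ 1.5207.

d(x, mu) = √(2.3125) ≈ 1.5207


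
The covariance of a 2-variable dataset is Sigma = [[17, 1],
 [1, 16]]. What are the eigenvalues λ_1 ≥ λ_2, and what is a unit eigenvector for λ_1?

Step 1 — characteristic polynomial of 2×2 Sigma:
  det(Sigma - λI) = λ² - trace · λ + det = 0.
  trace = 17 + 16 = 33, det = 17·16 - (1)² = 271.
Step 2 — discriminant:
  Δ = trace² - 4·det = 1089 - 1084 = 5.
Step 3 — eigenvalues:
  λ = (trace ± √Δ)/2 = (33 ± 2.2361)/2,
  λ_1 = 17.618,  λ_2 = 15.382.

Step 4 — unit eigenvector for λ_1: solve (Sigma - λ_1 I)v = 0. First row:
  (17 - 17.618)·v_x + (1)·v_y = 0, i.e. (-0.618)·v_x + (1)·v_y = 0,
  so v ∝ (b, λ_1 - a) = (1, 0.618) = u.
  ||u|| = √((1)² + (0.618)²) = √(1.382) ≈ 1.1756,
  v_1 = u/||u|| ≈ (0.8507, 0.5257) (||v_1|| = 1).

λ_1 = 17.618,  λ_2 = 15.382;  v_1 ≈ (0.8507, 0.5257)


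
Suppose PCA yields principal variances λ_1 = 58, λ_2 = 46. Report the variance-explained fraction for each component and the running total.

Step 1 — total variance = trace(Sigma) = Σ λ_i = 58 + 46 = 104.

Step 2 — fraction explained by component i = λ_i / Σ λ:
  PC1: 58/104 = 0.5577
  PC2: 46/104 = 0.4423

Step 3 — cumulative fraction after k components = (λ_1 + ... + λ_k) / Σ λ:
  k = 1: 58/104 = 0.5577
  k = 2: (58 + 46)/104 = 104/104 = 1

Summary (fraction, with percent):

explained: PC1 0.5577 (55.77%), PC2 0.4423 (44.23%);  cumulative: 0.5577, 1


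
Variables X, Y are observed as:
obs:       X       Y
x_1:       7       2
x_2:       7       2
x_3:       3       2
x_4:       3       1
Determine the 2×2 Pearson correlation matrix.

Step 1 — column means:
  mean(X) = (7 + 7 + 3 + 3) / 4 = 20/4 = 5
  mean(Y) = (2 + 2 + 2 + 1) / 4 = 7/4 = 1.75

Step 2 — sample variances and covariances s[i,j] = (1/(n-1)) · Σ_k (x_{k,i} - mean_i) · (x_{k,j} - mean_j), with n-1 = 3:
  s[X,X] = ((2)·(2) + (2)·(2) + (-2)·(-2) + (-2)·(-2)) / 3 = 16/3 = 5.3333
  s[X,Y] = ((2)·(0.25) + (2)·(0.25) + (-2)·(0.25) + (-2)·(-0.75)) / 3 = 2/3 = 0.6667
  s[Y,Y] = ((0.25)·(0.25) + (0.25)·(0.25) + (0.25)·(0.25) + (-0.75)·(-0.75)) / 3 = 0.75/3 = 0.25
  Sample standard deviations s_i = √(s[i,i]):
  s(X) = √(5.3333) = 2.3094
  s(Y) = √(0.25) = 0.5

Step 3 — r_{ij} = s_{ij} / (s_i · s_j):
  r[X,X] = 1 (diagonal).
  r[X,Y] = 0.6667 / (2.3094 · 0.5) = 0.6667 / 1.1547 = 0.5774
  r[Y,Y] = 1 (diagonal).

R is symmetric with unit diagonal. Assembling:

R = [[1, 0.5774],
 [0.5774, 1]]


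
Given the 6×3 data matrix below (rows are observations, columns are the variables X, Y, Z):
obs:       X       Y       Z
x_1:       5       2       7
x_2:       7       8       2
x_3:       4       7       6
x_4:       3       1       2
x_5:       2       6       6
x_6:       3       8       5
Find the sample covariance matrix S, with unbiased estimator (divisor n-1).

Step 1 — column means:
  mean(X) = (5 + 7 + 4 + 3 + 2 + 3) / 6 = 24/6 = 4
  mean(Y) = (2 + 8 + 7 + 1 + 6 + 8) / 6 = 32/6 = 5.3333
  mean(Z) = (7 + 2 + 6 + 2 + 6 + 5) / 6 = 28/6 = 4.6667

Step 2 — sample covariance S[i,j] = (1/(n-1)) · Σ_k (x_{k,i} - mean_i) · (x_{k,j} - mean_j), with n-1 = 5.
  S[X,X] = ((1)·(1) + (3)·(3) + (0)·(0) + (-1)·(-1) + (-2)·(-2) + (-1)·(-1)) / 5 = 16/5 = 3.2
  S[X,Y] = ((1)·(-3.3333) + (3)·(2.6667) + (0)·(1.6667) + (-1)·(-4.3333) + (-2)·(0.6667) + (-1)·(2.6667)) / 5 = 5/5 = 1
  S[X,Z] = ((1)·(2.3333) + (3)·(-2.6667) + (0)·(1.3333) + (-1)·(-2.6667) + (-2)·(1.3333) + (-1)·(0.3333)) / 5 = -6/5 = -1.2
  S[Y,Y] = ((-3.3333)·(-3.3333) + (2.6667)·(2.6667) + (1.6667)·(1.6667) + (-4.3333)·(-4.3333) + (0.6667)·(0.6667) + (2.6667)·(2.6667)) / 5 = 47.3333/5 = 9.4667
  S[Y,Z] = ((-3.3333)·(2.3333) + (2.6667)·(-2.6667) + (1.6667)·(1.3333) + (-4.3333)·(-2.6667) + (0.6667)·(1.3333) + (2.6667)·(0.3333)) / 5 = 0.6667/5 = 0.1333
  S[Z,Z] = ((2.3333)·(2.3333) + (-2.6667)·(-2.6667) + (1.3333)·(1.3333) + (-2.6667)·(-2.6667) + (1.3333)·(1.3333) + (0.3333)·(0.3333)) / 5 = 23.3333/5 = 4.6667

S is symmetric (S[j,i] = S[i,j]). Assembling:

S = [[3.2, 1, -1.2],
 [1, 9.4667, 0.1333],
 [-1.2, 0.1333, 4.6667]]


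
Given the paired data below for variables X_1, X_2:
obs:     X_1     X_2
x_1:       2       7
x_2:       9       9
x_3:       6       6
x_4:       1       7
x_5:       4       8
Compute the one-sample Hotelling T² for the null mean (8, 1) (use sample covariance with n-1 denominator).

Step 1 — sample mean vector:
  mean(X_1) = (2 + 9 + 6 + 1 + 4) / 5 = 22/5 = 4.4
  mean(X_2) = (7 + 9 + 6 + 7 + 8) / 5 = 37/5 = 7.4
  x̄ = (4.4, 7.4),  deviation x̄ - mu_0 = (4.4, 7.4) - (8, 1) = (-3.6, 6.4).

Step 2 — sample covariance matrix, S[i,j] = (1/(n-1)) · Σ_k (x_{k,i} - mean_i) · (x_{k,j} - mean_j), divisor n-1 = 4:
  S[X_1,X_1] = ((-2.4)·(-2.4) + (4.6)·(4.6) + (1.6)·(1.6) + (-3.4)·(-3.4) + (-0.4)·(-0.4)) / 4 = 41.2/4 = 10.3
  S[X_1,X_2] = ((-2.4)·(-0.4) + (4.6)·(1.6) + (1.6)·(-1.4) + (-3.4)·(-0.4) + (-0.4)·(0.6)) / 4 = 7.2/4 = 1.8
  S[X_2,X_2] = ((-0.4)·(-0.4) + (1.6)·(1.6) + (-1.4)·(-1.4) + (-0.4)·(-0.4) + (0.6)·(0.6)) / 4 = 5.2/4 = 1.3
  S = [[10.3, 1.8],
 [1.8, 1.3]].

Step 3 — invert S. det(S) = 10.3·1.3 - (1.8)² = 10.15.
  S^{-1} = (1/det) · [[d, -b], [-b, a]] = [[0.1281, -0.1773],
 [-0.1773, 1.0148]].

Step 4 — quadratic form (x̄ - mu_0)^T · S^{-1} · (x̄ - mu_0):
  S^{-1} · (x̄ - mu_0) = (-1.5961, 7.133),
  (x̄ - mu_0)^T · [...] = (-3.6)·(-1.5961) + (6.4)·(7.133) = 51.397.

Step 5 — scale by n: T² = 5 · 51.397 = 256.9852.

T² ≈ 256.9852
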